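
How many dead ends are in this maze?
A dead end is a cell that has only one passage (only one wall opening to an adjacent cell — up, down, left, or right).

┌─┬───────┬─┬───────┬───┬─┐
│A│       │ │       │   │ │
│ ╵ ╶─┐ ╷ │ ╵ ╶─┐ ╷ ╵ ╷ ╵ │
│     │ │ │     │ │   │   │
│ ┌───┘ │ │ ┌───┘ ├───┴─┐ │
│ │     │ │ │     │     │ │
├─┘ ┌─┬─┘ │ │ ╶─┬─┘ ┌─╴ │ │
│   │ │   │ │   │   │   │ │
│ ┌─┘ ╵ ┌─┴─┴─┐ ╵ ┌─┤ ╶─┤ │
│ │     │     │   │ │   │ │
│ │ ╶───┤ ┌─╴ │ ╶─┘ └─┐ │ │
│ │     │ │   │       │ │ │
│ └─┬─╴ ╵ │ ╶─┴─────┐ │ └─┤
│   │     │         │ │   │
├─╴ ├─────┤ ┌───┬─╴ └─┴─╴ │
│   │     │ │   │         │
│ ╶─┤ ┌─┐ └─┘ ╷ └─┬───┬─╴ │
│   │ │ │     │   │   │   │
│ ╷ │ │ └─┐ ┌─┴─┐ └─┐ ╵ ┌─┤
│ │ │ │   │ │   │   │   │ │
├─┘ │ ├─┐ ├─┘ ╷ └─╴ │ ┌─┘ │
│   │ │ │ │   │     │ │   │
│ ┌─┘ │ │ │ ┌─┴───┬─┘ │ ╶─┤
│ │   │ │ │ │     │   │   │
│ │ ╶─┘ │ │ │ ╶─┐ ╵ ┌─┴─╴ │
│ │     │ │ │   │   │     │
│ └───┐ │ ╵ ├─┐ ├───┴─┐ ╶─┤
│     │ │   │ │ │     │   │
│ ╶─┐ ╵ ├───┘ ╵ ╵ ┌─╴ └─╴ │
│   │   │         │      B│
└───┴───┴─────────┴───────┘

Checking each cell for number of passages:

Dead ends found at positions:
  (0, 0)
  (0, 5)
  (0, 12)
  (1, 2)
  (1, 7)
  (2, 0)
  (3, 2)
  (3, 5)
  (4, 9)
  (5, 12)
  (6, 2)
  (6, 10)
  (7, 5)
  (7, 8)
  (8, 3)
  (8, 9)
  (9, 0)
  (9, 5)
  (9, 12)
  (10, 3)
  (12, 10)
  (13, 6)
  (14, 1)
  (14, 4)
  (14, 9)
Total dead ends: 25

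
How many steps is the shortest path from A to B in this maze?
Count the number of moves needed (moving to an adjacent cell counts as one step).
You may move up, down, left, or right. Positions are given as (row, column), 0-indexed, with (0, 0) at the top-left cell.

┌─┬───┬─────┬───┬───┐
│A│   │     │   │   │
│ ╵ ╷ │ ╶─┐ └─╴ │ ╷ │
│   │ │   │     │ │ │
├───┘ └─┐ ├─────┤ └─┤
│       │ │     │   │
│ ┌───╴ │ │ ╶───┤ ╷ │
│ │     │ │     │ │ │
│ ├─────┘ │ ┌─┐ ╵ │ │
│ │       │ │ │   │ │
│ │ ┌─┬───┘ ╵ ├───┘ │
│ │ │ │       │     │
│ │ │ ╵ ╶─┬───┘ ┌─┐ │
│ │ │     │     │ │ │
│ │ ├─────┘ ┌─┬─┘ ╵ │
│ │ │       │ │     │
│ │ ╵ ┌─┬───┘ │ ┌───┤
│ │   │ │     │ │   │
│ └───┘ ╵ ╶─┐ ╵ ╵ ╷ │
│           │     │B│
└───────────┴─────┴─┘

Using BFS to find shortest path:
Start: (0, 0), End: (9, 9)
Path found:
(0,0) → (1,0) → (1,1) → (0,1) → (0,2) → (1,2) → (2,2) → (2,1) → (2,0) → (3,0) → (4,0) → (5,0) → (6,0) → (7,0) → (8,0) → (9,0) → (9,1) → (9,2) → (9,3) → (9,4) → (8,4) → (8,5) → (8,6) → (9,6) → (9,7) → (9,8) → (8,8) → (8,9) → (9,9)
Number of steps: 28

Solution:

┌─┬───┬─────┬───┬───┐
│A│↱ ↓│     │   │   │
│ ╵ ╷ │ ╶─┐ └─╴ │ ╷ │
│↳ ↑│↓│   │     │ │ │
├───┘ └─┐ ├─────┤ └─┤
│↓ ← ↲  │ │     │   │
│ ┌───╴ │ │ ╶───┤ ╷ │
│↓│     │ │     │ │ │
│ ├─────┘ │ ┌─┐ ╵ │ │
│↓│       │ │ │   │ │
│ │ ┌─┬───┘ ╵ ├───┘ │
│↓│ │ │       │     │
│ │ │ ╵ ╶─┬───┘ ┌─┐ │
│↓│ │     │     │ │ │
│ │ ├─────┘ ┌─┬─┘ ╵ │
│↓│ │       │ │     │
│ │ ╵ ┌─┬───┘ │ ┌───┤
│↓│   │ │↱ → ↓│ │↱ ↓│
│ └───┘ ╵ ╶─┐ ╵ ╵ ╷ │
│↳ → → → ↑  │↳ → ↑│B│
└───────────┴─────┴─┘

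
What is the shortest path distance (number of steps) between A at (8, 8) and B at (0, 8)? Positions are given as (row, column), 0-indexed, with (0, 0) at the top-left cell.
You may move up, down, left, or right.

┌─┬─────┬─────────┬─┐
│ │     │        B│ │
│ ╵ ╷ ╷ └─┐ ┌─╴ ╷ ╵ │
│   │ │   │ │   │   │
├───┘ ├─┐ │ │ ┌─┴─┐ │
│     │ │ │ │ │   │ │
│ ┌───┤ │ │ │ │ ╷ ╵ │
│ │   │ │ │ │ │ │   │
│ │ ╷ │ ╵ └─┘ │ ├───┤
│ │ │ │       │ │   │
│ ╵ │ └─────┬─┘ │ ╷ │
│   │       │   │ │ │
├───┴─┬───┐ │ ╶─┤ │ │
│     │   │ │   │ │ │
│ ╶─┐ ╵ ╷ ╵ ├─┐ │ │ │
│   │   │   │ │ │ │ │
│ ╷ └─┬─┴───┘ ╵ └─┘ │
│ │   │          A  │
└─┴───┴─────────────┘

Finding path from (8, 8) to (0, 8):
Path: (8,8) → (8,7) → (7,7) → (6,7) → (6,6) → (5,6) → (5,7) → (4,7) → (3,7) → (2,7) → (2,8) → (3,8) → (3,9) → (2,9) → (1,9) → (1,8) → (0,8)
Distance: 16 steps

Solution:

┌─┬─────┬─────────┬─┐
│ │     │        B│ │
│ ╵ ╷ ╷ └─┐ ┌─╴ ╷ ╵ │
│   │ │   │ │   │↑ ↰│
├───┘ ├─┐ │ │ ┌─┴─┐ │
│     │ │ │ │ │↱ ↓│↑│
│ ┌───┤ │ │ │ │ ╷ ╵ │
│ │   │ │ │ │ │↑│↳ ↑│
│ │ ╷ │ ╵ └─┘ │ ├───┤
│ │ │ │       │↑│   │
│ ╵ │ └─────┬─┘ │ ╷ │
│   │       │↱ ↑│ │ │
├───┴─┬───┐ │ ╶─┤ │ │
│     │   │ │↑ ↰│ │ │
│ ╶─┐ ╵ ╷ ╵ ├─┐ │ │ │
│   │   │   │ │↑│ │ │
│ ╷ └─┬─┴───┘ ╵ └─┘ │
│ │   │        ↑ A  │
└─┴───┴─────────────┘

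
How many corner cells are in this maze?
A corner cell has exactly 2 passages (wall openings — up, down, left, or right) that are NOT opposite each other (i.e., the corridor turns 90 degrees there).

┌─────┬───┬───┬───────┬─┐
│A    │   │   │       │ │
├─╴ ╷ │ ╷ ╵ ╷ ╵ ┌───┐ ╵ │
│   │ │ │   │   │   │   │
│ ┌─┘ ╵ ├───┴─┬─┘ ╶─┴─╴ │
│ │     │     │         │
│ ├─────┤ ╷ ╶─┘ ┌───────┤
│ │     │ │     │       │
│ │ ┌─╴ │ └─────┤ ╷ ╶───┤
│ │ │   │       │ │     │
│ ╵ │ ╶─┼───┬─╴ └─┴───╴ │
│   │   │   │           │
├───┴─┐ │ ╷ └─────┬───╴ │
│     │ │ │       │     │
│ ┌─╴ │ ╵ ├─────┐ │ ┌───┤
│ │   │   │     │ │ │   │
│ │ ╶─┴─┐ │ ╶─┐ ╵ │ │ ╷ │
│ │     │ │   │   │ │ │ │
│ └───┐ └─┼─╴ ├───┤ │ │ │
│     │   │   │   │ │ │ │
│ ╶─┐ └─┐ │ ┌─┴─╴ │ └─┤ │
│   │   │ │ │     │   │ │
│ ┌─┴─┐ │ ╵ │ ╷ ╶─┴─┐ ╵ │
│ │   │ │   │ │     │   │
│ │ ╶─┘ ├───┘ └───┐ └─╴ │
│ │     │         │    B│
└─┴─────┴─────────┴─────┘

Counting corner cells (2 non-opposite passages):
Total corners: 77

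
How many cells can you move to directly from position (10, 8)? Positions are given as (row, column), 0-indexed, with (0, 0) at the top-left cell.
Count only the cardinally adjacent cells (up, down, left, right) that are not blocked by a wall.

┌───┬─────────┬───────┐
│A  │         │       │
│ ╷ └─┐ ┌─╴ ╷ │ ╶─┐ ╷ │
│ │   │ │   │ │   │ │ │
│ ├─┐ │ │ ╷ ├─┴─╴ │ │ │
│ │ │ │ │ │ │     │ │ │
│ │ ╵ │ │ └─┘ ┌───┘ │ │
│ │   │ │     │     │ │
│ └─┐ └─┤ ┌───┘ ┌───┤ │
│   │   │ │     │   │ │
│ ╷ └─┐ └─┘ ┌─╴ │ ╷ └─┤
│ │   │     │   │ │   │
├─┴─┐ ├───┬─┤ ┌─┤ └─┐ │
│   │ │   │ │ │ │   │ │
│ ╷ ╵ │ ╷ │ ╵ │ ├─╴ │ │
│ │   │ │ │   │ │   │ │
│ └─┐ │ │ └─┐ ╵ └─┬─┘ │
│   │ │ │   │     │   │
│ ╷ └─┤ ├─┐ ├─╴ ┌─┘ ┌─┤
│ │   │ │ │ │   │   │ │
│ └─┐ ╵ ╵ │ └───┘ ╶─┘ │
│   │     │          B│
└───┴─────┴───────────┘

Checking passable neighbors of (10, 8):
Neighbors: (9, 8), (10, 7), (10, 9)
Count: 3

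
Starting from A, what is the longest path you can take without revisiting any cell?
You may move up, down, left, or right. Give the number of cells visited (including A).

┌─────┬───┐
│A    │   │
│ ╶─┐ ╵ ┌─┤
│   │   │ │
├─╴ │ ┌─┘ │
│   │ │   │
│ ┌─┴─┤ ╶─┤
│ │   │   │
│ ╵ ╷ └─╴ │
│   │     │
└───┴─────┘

Finding longest simple path using DFS:
Start: (0, 0)
Longest path visits 18 cells
Path: A → down → right → down → left → down → down → right → up → right → down → right → right → up → left → up → right → up

Solution:

┌─────┬───┐
│A    │   │
│ ╶─┐ ╵ ┌─┤
│↳ ↓│   │B│
├─╴ │ ┌─┘ │
│↓ ↲│ │↱ ↑│
│ ┌─┴─┤ ╶─┤
│↓│↱ ↓│↑ ↰│
│ ╵ ╷ └─╴ │
│↳ ↑│↳ → ↑│
└───┴─────┘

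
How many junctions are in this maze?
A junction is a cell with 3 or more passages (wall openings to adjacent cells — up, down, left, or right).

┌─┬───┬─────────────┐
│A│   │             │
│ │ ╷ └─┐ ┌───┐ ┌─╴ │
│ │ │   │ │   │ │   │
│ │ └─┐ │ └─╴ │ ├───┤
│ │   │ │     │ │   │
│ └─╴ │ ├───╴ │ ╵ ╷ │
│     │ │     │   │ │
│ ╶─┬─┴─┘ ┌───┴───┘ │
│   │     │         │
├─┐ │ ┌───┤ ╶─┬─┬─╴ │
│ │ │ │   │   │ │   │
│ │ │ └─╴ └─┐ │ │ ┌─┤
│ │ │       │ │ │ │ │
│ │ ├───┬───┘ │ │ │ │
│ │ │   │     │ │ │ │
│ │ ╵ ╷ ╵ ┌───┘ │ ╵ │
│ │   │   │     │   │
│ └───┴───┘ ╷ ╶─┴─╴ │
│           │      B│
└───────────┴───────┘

Checking each cell for number of passages:

Junctions found (3+ passages):
  (0, 4): 3 passages
  (0, 7): 3 passages
  (2, 6): 3 passages
  (3, 0): 3 passages
  (4, 9): 3 passages
  (6, 4): 3 passages
  (8, 6): 3 passages
  (8, 9): 3 passages
Total junctions: 8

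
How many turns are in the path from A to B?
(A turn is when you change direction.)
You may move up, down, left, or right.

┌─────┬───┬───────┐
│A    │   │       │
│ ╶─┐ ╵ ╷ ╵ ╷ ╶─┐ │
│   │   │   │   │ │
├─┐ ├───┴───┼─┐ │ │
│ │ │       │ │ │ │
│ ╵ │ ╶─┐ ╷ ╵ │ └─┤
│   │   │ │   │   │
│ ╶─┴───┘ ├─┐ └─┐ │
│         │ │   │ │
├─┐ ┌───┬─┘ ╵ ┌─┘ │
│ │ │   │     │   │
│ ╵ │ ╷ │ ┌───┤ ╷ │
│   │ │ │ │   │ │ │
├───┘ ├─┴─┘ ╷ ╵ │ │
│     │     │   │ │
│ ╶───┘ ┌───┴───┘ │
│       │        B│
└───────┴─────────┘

Directions: right, right, down, right, up, right, down, right, up, right, down, right, down, down, right, down, down, down, down, down
Number of turns: 13

Solution:

┌─────┬───┬───────┐
│A → ↓│↱ ↓│↱ ↓    │
│ ╶─┐ ╵ ╷ ╵ ╷ ╶─┐ │
│   │↳ ↑│↳ ↑│↳ ↓│ │
├─┐ ├───┴───┼─┐ │ │
│ │ │       │ │↓│ │
│ ╵ │ ╶─┐ ╷ ╵ │ └─┤
│   │   │ │   │↳ ↓│
│ ╶─┴───┘ ├─┐ └─┐ │
│         │ │   │↓│
├─┐ ┌───┬─┘ ╵ ┌─┘ │
│ │ │   │     │  ↓│
│ ╵ │ ╷ │ ┌───┤ ╷ │
│   │ │ │ │   │ │↓│
├───┘ ├─┴─┘ ╷ ╵ │ │
│     │     │   │↓│
│ ╶───┘ ┌───┴───┘ │
│       │        B│
└───────┴─────────┘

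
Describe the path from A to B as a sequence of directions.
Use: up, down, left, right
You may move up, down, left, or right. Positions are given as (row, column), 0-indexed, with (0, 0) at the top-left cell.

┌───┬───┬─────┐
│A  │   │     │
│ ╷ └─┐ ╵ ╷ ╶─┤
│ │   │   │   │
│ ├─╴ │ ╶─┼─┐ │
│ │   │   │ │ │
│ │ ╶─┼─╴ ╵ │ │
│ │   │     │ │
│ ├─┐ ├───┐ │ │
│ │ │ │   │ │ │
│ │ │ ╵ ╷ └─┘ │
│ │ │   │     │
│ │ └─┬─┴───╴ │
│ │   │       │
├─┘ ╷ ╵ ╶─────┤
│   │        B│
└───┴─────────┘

Finding the path and converting it to directions:
Path through cells: (0,0) → (0,1) → (1,1) → (1,2) → (2,2) → (2,1) → (3,1) → (3,2) → (4,2) → (5,2) → (5,3) → (4,3) → (4,4) → (5,4) → (5,5) → (5,6) → (6,6) → (6,5) → (6,4) → (6,3) → (7,3) → (7,4) → (7,5) → (7,6)
Directions: right, down, right, down, left, down, right, down, down, right, up, right, down, right, right, down, left, left, left, down, right, right, right

Solution:

┌───┬───┬─────┐
│A ↓│   │     │
│ ╷ └─┐ ╵ ╷ ╶─┤
│ │↳ ↓│   │   │
│ ├─╴ │ ╶─┼─┐ │
│ │↓ ↲│   │ │ │
│ │ ╶─┼─╴ ╵ │ │
│ │↳ ↓│     │ │
│ ├─┐ ├───┐ │ │
│ │ │↓│↱ ↓│ │ │
│ │ │ ╵ ╷ └─┘ │
│ │ │↳ ↑│↳ → ↓│
│ │ └─┬─┴───╴ │
│ │   │↓ ← ← ↲│
├─┘ ╷ ╵ ╶─────┤
│   │  ↳ → → B│
└───┴─────────┘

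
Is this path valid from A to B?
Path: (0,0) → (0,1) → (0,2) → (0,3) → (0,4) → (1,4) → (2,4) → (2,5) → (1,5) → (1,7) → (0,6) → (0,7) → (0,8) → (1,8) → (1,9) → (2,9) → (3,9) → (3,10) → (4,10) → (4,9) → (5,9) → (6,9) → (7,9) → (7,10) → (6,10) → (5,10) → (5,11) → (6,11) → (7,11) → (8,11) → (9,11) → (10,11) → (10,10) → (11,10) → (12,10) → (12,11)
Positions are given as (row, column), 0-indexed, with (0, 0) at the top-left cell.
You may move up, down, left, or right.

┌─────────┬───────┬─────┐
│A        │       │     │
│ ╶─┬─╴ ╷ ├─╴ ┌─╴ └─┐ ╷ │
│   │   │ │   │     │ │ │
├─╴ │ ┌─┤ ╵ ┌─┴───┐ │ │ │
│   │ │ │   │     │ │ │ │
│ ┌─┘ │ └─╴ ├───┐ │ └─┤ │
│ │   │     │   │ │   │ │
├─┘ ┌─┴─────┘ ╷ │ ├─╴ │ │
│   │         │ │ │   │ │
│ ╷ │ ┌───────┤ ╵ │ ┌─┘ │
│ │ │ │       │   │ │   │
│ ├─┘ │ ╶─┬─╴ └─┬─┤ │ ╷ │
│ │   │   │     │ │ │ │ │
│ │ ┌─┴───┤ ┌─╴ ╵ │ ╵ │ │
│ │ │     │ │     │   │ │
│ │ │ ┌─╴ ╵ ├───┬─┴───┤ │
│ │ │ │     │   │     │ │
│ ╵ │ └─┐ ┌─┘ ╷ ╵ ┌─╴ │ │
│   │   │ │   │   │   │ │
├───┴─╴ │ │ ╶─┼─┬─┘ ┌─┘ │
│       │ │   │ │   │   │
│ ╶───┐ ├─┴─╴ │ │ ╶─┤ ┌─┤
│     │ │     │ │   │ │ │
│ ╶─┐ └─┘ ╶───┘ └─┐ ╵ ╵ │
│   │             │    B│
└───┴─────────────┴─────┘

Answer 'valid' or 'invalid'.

Checking path validity:
Result: Invalid move at step 9: cannot move from (1, 5) to (1, 7).

invalid

Correct solution:

┌─────────┬───────┬─────┐
│A → → → ↓│  ↱ → ↓│     │
│ ╶─┬─╴ ╷ ├─╴ ┌─╴ └─┐ ╷ │
│   │   │↓│↱ ↑│  ↳ ↓│ │ │
├─╴ │ ┌─┤ ╵ ┌─┴───┐ │ │ │
│   │ │ │↳ ↑│     │↓│ │ │
│ ┌─┘ │ └─╴ ├───┐ │ └─┤ │
│ │   │     │   │ │↳ ↓│ │
├─┘ ┌─┴─────┘ ╷ │ ├─╴ │ │
│   │         │ │ │↓ ↲│ │
│ ╷ │ ┌───────┤ ╵ │ ┌─┘ │
│ │ │ │       │   │↓│↱ ↓│
│ ├─┘ │ ╶─┬─╴ └─┬─┤ │ ╷ │
│ │   │   │     │ │↓│↑│↓│
│ │ ┌─┴───┤ ┌─╴ ╵ │ ╵ │ │
│ │ │     │ │     │↳ ↑│↓│
│ │ │ ┌─╴ ╵ ├───┬─┴───┤ │
│ │ │ │     │   │     │↓│
│ ╵ │ └─┐ ┌─┘ ╷ ╵ ┌─╴ │ │
│   │   │ │   │   │   │↓│
├───┴─╴ │ │ ╶─┼─┬─┘ ┌─┘ │
│       │ │   │ │   │↓ ↲│
│ ╶───┐ ├─┴─╴ │ │ ╶─┤ ┌─┤
│     │ │     │ │   │↓│ │
│ ╶─┐ └─┘ ╶───┘ └─┐ ╵ ╵ │
│   │             │  ↳ B│
└───┴─────────────┴─────┘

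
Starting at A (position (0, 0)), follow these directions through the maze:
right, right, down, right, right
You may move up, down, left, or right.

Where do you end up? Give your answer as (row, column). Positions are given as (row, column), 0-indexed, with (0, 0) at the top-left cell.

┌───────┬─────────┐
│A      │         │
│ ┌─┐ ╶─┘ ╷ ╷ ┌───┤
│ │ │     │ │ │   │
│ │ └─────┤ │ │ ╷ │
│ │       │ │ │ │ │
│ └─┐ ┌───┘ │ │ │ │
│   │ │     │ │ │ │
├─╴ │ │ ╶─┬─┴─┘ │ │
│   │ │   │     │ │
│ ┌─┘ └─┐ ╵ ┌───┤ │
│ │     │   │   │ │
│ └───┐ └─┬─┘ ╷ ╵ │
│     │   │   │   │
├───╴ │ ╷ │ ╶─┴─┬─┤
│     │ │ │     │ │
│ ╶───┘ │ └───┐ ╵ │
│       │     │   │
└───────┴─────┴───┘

Following directions step by step:
Start: (0, 0)
  right: (0, 0) → (0, 1)
  right: (0, 1) → (0, 2)
  down: (0, 2) → (1, 2)
  right: (1, 2) → (1, 3)
  right: (1, 3) → (1, 4)
Final position: (1, 4)

Path taken:

┌───────┬─────────┐
│A → ↓  │         │
│ ┌─┐ ╶─┘ ╷ ╷ ┌───┤
│ │ │↳ → B│ │ │   │
│ │ └─────┤ │ │ ╷ │
│ │       │ │ │ │ │
│ └─┐ ┌───┘ │ │ │ │
│   │ │     │ │ │ │
├─╴ │ │ ╶─┬─┴─┘ │ │
│   │ │   │     │ │
│ ┌─┘ └─┐ ╵ ┌───┤ │
│ │     │   │   │ │
│ └───┐ └─┬─┘ ╷ ╵ │
│     │   │   │   │
├───╴ │ ╷ │ ╶─┴─┬─┤
│     │ │ │     │ │
│ ╶───┘ │ └───┐ ╵ │
│       │     │   │
└───────┴─────┴───┘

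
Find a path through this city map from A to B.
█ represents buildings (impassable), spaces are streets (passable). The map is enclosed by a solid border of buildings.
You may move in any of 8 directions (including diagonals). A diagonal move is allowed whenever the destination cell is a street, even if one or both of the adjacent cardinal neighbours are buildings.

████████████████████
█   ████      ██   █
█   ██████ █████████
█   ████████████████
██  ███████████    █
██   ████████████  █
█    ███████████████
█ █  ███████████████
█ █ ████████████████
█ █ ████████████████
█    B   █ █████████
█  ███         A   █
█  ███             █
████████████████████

Finding the shortest path from A to B:
Movement: 8-directional
Path length: 10 steps
Directions: left → left → left → left → left → left → left → left → left → up-left

Solution:

████████████████████
█   ████      ██   █
█   ██████ █████████
█   ████████████████
██  ███████████    █
██   ████████████  █
█    ███████████████
█ █  ███████████████
█ █ ████████████████
█ █ ████████████████
█    B   █ █████████
█  ███↖←←←←←←←←A   █
█  ███             █
████████████████████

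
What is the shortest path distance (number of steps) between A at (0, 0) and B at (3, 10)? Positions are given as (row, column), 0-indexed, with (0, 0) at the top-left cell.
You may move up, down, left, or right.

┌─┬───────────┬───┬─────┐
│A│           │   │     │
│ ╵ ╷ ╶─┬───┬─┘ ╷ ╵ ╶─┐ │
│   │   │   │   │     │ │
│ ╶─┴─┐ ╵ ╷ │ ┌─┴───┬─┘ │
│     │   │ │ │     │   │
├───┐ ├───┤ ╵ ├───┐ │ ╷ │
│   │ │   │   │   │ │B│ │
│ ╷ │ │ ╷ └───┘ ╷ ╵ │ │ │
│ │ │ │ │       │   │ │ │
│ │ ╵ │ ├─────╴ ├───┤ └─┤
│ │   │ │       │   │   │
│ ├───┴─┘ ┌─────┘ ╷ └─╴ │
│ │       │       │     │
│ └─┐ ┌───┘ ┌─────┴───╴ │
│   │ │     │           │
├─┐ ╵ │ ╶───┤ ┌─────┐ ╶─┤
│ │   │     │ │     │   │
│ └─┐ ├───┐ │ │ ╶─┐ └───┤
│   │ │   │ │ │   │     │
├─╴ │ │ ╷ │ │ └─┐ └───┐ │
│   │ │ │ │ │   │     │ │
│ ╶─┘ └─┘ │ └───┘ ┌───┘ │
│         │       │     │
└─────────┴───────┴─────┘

Finding path from (0, 0) to (3, 10):
Path: (0,0) → (1,0) → (1,1) → (0,1) → (0,2) → (1,2) → (1,3) → (2,3) → (2,4) → (1,4) → (1,5) → (2,5) → (3,5) → (3,6) → (2,6) → (1,6) → (1,7) → (0,7) → (0,8) → (1,8) → (1,9) → (0,9) → (0,10) → (0,11) → (1,11) → (2,11) → (2,10) → (3,10)
Distance: 27 steps

Solution:

┌─┬───────────┬───┬─────┐
│A│↱ ↓        │↱ ↓│↱ → ↓│
│ ╵ ╷ ╶─┬───┬─┘ ╷ ╵ ╶─┐ │
│↳ ↑│↳ ↓│↱ ↓│↱ ↑│↳ ↑  │↓│
│ ╶─┴─┐ ╵ ╷ │ ┌─┴───┬─┘ │
│     │↳ ↑│↓│↑│     │↓ ↲│
├───┐ ├───┤ ╵ ├───┐ │ ╷ │
│   │ │   │↳ ↑│   │ │B│ │
│ ╷ │ │ ╷ └───┘ ╷ ╵ │ │ │
│ │ │ │ │       │   │ │ │
│ │ ╵ │ ├─────╴ ├───┤ └─┤
│ │   │ │       │   │   │
│ ├───┴─┘ ┌─────┘ ╷ └─╴ │
│ │       │       │     │
│ └─┐ ┌───┘ ┌─────┴───╴ │
│   │ │     │           │
├─┐ ╵ │ ╶───┤ ┌─────┐ ╶─┤
│ │   │     │ │     │   │
│ └─┐ ├───┐ │ │ ╶─┐ └───┤
│   │ │   │ │ │   │     │
├─╴ │ │ ╷ │ │ └─┐ └───┐ │
│   │ │ │ │ │   │     │ │
│ ╶─┘ └─┘ │ └───┘ ┌───┘ │
│         │       │     │
└─────────┴───────┴─────┘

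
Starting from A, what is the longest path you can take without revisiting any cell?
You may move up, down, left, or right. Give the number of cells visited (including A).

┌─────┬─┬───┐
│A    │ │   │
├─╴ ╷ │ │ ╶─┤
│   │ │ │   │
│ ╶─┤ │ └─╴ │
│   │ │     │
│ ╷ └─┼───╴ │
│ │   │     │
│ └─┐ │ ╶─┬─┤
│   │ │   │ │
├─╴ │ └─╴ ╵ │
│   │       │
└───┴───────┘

Finding longest simple path using DFS:
Start: (0, 0)
Longest path visits 22 cells
Path: A → right → down → left → down → right → down → right → down → down → right → right → up → left → up → right → right → up → up → left → up → right

Solution:

┌─────┬─┬───┐
│A ↓  │ │↱ B│
├─╴ ╷ │ │ ╶─┤
│↓ ↲│ │ │↑ ↰│
│ ╶─┤ │ └─╴ │
│↳ ↓│ │    ↑│
│ ╷ └─┼───╴ │
│ │↳ ↓│↱ → ↑│
│ └─┐ │ ╶─┬─┤
│   │↓│↑ ↰│ │
├─╴ │ └─╴ ╵ │
│   │↳ → ↑  │
└───┴───────┘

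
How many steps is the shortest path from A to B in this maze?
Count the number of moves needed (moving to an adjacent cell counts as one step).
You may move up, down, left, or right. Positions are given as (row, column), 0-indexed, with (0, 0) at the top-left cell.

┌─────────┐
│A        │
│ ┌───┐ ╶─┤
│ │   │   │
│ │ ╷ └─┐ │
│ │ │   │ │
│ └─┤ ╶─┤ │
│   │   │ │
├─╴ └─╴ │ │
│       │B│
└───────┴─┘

Using BFS to find shortest path:
Start: (0, 0), End: (4, 4)
Path found:
(0,0) → (0,1) → (0,2) → (0,3) → (1,3) → (1,4) → (2,4) → (3,4) → (4,4)
Number of steps: 8

Solution:

┌─────────┐
│A → → ↓  │
│ ┌───┐ ╶─┤
│ │   │↳ ↓│
│ │ ╷ └─┐ │
│ │ │   │↓│
│ └─┤ ╶─┤ │
│   │   │↓│
├─╴ └─╴ │ │
│       │B│
└───────┴─┘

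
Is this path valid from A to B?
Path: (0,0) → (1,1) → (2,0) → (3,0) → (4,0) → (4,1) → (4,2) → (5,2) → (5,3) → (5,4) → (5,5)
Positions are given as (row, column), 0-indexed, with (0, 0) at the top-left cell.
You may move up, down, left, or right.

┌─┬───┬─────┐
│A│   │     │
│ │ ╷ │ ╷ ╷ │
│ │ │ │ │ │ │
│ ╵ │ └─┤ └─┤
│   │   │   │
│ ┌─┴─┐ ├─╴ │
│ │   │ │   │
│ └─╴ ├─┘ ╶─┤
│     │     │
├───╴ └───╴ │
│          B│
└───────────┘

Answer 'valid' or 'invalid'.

Checking path validity:
Result: Invalid move at step 1: cannot move from (0, 0) to (1, 1).

invalid

Correct solution:

┌─┬───┬─────┐
│A│   │     │
│ │ ╷ │ ╷ ╷ │
│↓│ │ │ │ │ │
│ ╵ │ └─┤ └─┤
│↓  │   │   │
│ ┌─┴─┐ ├─╴ │
│↓│   │ │   │
│ └─╴ ├─┘ ╶─┤
│↳ → ↓│     │
├───╴ └───╴ │
│    ↳ → → B│
└───────────┘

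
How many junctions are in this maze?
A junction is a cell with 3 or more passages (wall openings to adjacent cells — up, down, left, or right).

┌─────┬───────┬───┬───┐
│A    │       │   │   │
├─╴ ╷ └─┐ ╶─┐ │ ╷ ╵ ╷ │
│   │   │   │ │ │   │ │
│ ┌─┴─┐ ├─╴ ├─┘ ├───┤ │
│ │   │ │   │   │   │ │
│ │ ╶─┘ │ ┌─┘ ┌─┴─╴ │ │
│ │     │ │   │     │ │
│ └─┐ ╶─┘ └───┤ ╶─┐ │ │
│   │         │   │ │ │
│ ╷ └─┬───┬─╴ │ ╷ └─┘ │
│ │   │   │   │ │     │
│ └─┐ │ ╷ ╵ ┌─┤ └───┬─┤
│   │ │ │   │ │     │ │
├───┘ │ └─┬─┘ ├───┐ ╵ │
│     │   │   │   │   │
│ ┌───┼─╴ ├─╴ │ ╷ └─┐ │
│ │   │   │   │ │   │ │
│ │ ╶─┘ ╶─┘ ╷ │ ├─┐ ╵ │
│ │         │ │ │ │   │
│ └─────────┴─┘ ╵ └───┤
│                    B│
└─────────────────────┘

Checking each cell for number of passages:

Junctions found (3+ passages):
  (0, 1): 3 passages
  (0, 4): 3 passages
  (3, 2): 3 passages
  (3, 9): 3 passages
  (4, 0): 3 passages
  (4, 4): 3 passages
  (4, 7): 3 passages
  (7, 6): 3 passages
  (7, 10): 3 passages
  (8, 6): 3 passages
  (9, 3): 3 passages
  (10, 7): 3 passages
  (10, 8): 3 passages
Total junctions: 13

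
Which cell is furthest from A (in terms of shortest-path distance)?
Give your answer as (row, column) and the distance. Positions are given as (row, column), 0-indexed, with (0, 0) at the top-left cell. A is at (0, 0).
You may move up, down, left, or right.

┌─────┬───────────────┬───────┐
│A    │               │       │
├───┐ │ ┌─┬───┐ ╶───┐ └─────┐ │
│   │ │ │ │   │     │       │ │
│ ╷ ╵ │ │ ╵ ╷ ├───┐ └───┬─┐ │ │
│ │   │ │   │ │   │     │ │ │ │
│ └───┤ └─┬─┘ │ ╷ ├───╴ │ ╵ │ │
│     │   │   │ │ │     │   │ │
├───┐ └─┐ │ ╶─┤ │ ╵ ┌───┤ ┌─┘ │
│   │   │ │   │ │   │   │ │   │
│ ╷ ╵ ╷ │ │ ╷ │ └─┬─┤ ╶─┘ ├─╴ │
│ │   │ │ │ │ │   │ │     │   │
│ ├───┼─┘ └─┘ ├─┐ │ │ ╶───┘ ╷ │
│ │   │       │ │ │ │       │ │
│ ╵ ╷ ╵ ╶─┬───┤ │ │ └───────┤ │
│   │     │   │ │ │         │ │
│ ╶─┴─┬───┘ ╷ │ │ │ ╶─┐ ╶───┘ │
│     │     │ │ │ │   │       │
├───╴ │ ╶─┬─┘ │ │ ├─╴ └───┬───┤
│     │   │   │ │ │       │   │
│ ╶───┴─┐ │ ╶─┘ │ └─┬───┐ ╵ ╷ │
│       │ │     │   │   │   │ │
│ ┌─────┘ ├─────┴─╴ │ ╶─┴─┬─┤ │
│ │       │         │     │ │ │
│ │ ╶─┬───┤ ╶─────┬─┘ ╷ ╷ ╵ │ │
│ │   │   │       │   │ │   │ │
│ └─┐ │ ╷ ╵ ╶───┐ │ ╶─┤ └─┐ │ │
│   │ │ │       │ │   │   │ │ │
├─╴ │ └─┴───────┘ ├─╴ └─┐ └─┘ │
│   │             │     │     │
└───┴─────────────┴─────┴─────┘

Computing BFS distances from A to all cells:
Furthest cell: (6, 7)
Distance: 103 steps

Path from A to the furthest cell:

┌─────┬───────────────┬───────┐
│A → ↓│↱ → → → ↓      │       │
├───┐ │ ┌─┬───┐ ╶───┐ └─────┐ │
│↓ ↰│↓│↑│ │   │↳ → ↓│       │ │
│ ╷ ╵ │ │ ╵ ╷ ├───┐ └───┬─┐ │ │
│↓│↑ ↲│↑│   │ │↓ ↰│↳ → ↓│ │ │ │
│ └───┤ └─┬─┘ │ ╷ ├───╴ │ ╵ │ │
│↳ → ↓│↑ ↰│   │↓│↑│↓ ← ↲│   │ │
├───┐ └─┐ │ ╶─┤ │ ╵ ┌───┤ ┌─┘ │
│↓ ↰│↓  │↑│   │↓│↑ ↲│   │ │   │
│ ╷ ╵ ╷ │ │ ╷ │ └─┬─┤ ╶─┘ ├─╴ │
│↓│↑ ↲│ │↑│ │ │↳ ↓│ │     │   │
│ ├───┼─┘ └─┘ ├─┐ │ │ ╶───┘ ╷ │
│↓│↱ ↓│↱ ↑    │B│↓│ │       │ │
│ ╵ ╷ ╵ ╶─┬───┤ │ │ └───────┤ │
│↳ ↑│↳ ↑  │↱ ↓│↑│↓│         │ │
│ ╶─┴─┬───┘ ╷ │ │ │ ╶─┐ ╶───┘ │
│     │↱ → ↑│↓│↑│↓│   │       │
├───╴ │ ╶─┬─┘ │ │ ├─╴ └───┬───┤
│     │↑ ↰│↓ ↲│↑│↓│       │   │
│ ╶───┴─┐ │ ╶─┘ │ └─┬───┐ ╵ ╷ │
│       │↑│↳ → ↑│↳ ↓│   │   │ │
│ ┌─────┘ ├─────┴─╴ │ ╶─┴─┬─┤ │
│ │↱ → → ↑│↓ ← ← ← ↲│     │ │ │
│ │ ╶─┬───┤ ╶─────┬─┘ ╷ ╷ ╵ │ │
│ │↑ ↰│   │↳ → → ↓│   │ │   │ │
│ └─┐ │ ╷ ╵ ╶───┐ │ ╶─┤ └─┐ │ │
│   │↑│ │       │↓│   │   │ │ │
├─╴ │ └─┴───────┘ ├─╴ └─┐ └─┘ │
│   │↑ ← ← ← ← ← ↲│     │     │
└───┴─────────────┴─────┴─────┘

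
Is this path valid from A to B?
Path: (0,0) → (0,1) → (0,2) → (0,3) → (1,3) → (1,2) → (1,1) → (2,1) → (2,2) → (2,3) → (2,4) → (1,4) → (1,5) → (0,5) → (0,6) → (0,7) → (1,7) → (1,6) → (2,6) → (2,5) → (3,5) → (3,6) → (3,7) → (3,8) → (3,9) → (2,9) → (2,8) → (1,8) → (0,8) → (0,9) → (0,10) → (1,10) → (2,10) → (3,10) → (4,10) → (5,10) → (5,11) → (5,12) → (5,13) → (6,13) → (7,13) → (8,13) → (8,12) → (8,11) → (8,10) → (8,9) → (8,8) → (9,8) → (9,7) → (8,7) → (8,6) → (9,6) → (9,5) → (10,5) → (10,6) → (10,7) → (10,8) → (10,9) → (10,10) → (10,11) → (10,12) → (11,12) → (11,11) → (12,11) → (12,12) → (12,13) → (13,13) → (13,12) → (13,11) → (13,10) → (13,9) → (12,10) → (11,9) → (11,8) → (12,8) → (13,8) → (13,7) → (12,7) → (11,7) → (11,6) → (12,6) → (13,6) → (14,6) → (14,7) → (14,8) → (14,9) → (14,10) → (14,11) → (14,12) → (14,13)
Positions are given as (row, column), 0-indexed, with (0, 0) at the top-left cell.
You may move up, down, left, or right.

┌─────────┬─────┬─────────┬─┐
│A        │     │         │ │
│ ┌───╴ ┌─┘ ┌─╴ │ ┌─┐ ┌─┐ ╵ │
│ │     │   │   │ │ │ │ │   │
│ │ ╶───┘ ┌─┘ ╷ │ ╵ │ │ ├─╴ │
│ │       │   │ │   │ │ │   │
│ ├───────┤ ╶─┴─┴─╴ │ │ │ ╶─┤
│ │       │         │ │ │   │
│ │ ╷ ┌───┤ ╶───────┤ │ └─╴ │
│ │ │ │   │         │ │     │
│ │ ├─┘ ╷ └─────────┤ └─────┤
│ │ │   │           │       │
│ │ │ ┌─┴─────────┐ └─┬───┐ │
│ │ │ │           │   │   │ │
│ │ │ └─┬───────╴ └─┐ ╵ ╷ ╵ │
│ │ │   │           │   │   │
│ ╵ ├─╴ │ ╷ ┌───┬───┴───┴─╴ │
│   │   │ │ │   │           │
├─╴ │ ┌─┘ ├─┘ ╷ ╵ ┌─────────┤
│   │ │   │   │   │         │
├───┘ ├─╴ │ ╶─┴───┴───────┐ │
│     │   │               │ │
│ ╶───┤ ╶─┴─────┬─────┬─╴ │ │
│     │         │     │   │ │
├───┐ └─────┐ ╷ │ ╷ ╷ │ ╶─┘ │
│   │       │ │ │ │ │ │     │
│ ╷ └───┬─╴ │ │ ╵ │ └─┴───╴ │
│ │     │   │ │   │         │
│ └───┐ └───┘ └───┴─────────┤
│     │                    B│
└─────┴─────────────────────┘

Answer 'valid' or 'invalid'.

Checking path validity:
Result: Invalid move at step 71: cannot move from (13, 9) to (12, 10).

invalid

Correct solution:

┌─────────┬─────┬─────────┬─┐
│A → → ↓  │↱ → ↓│↱ → ↓    │ │
│ ┌───╴ ┌─┘ ┌─╴ │ ┌─┐ ┌─┐ ╵ │
│ │↓ ← ↲│↱ ↑│↓ ↲│↑│ │↓│ │   │
│ │ ╶───┘ ┌─┘ ╷ │ ╵ │ │ ├─╴ │
│ │↳ → → ↑│↓ ↲│ │↑ ↰│↓│ │   │
│ ├───────┤ ╶─┴─┴─╴ │ │ │ ╶─┤
│ │       │↳ → → → ↑│↓│ │   │
│ │ ╷ ┌───┤ ╶───────┤ │ └─╴ │
│ │ │ │   │         │↓│     │
│ │ ├─┘ ╷ └─────────┤ └─────┤
│ │ │   │           │↳ → → ↓│
│ │ │ ┌─┴─────────┐ └─┬───┐ │
│ │ │ │           │   │   │↓│
│ │ │ └─┬───────╴ └─┐ ╵ ╷ ╵ │
│ │ │   │           │   │  ↓│
│ ╵ ├─╴ │ ╷ ┌───┬───┴───┴─╴ │
│   │   │ │ │↓ ↰│↓ ← ← ← ← ↲│
├─╴ │ ┌─┘ ├─┘ ╷ ╵ ┌─────────┤
│   │ │   │↓ ↲│↑ ↲│         │
├───┘ ├─╴ │ ╶─┴───┴───────┐ │
│     │   │↳ → → → → → → ↓│ │
│ ╶───┤ ╶─┴─────┬─────┬─╴ │ │
│     │      ↓ ↰│↓ ↰  │↓ ↲│ │
├───┐ └─────┐ ╷ │ ╷ ╷ │ ╶─┘ │
│   │       │↓│↑│↓│↑│ │↳ → ↓│
│ ╷ └───┬─╴ │ │ ╵ │ └─┴───╴ │
│ │     │   │↓│↑ ↲│↑ ← ← ← ↲│
│ └───┐ └───┘ └───┴─────────┤
│     │      ↳ → → → → → → B│
└─────┴─────────────────────┘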